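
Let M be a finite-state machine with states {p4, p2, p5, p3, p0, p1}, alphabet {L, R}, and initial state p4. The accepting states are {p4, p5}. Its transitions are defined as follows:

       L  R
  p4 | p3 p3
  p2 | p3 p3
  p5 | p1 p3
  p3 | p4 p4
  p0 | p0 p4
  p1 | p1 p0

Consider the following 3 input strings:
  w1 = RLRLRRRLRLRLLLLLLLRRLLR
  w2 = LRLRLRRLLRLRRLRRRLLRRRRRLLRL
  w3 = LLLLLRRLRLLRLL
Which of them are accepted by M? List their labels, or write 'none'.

w2, w3

w1:
  start at p4
  read 'R': p4 → p3
  read 'L': p3 → p4
  read 'R': p4 → p3
  read 'L': p3 → p4
  read 'R': p4 → p3
  read 'R': p3 → p4
  read 'R': p4 → p3
  read 'L': p3 → p4
  read 'R': p4 → p3
  read 'L': p3 → p4
  read 'R': p4 → p3
  read 'L': p3 → p4
  read 'L': p4 → p3
  read 'L': p3 → p4
  read 'L': p4 → p3
  read 'L': p3 → p4
  read 'L': p4 → p3
  read 'L': p3 → p4
  read 'R': p4 → p3
  read 'R': p3 → p4
  read 'L': p4 → p3
  read 'L': p3 → p4
  read 'R': p4 → p3
  end p3, rejected
w2:
  start at p4
  read 'L': p4 → p3
  read 'R': p3 → p4
  read 'L': p4 → p3
  read 'R': p3 → p4
  read 'L': p4 → p3
  read 'R': p3 → p4
  read 'R': p4 → p3
  read 'L': p3 → p4
  read 'L': p4 → p3
  read 'R': p3 → p4
  read 'L': p4 → p3
  read 'R': p3 → p4
  read 'R': p4 → p3
  read 'L': p3 → p4
  read 'R': p4 → p3
  read 'R': p3 → p4
  read 'R': p4 → p3
  read 'L': p3 → p4
  read 'L': p4 → p3
  read 'R': p3 → p4
  read 'R': p4 → p3
  read 'R': p3 → p4
  read 'R': p4 → p3
  read 'R': p3 → p4
  read 'L': p4 → p3
  read 'L': p3 → p4
  read 'R': p4 → p3
  read 'L': p3 → p4
  end p4, accepted
w3:
  start at p4
  read 'L': p4 → p3
  read 'L': p3 → p4
  read 'L': p4 → p3
  read 'L': p3 → p4
  read 'L': p4 → p3
  read 'R': p3 → p4
  read 'R': p4 → p3
  read 'L': p3 → p4
  read 'R': p4 → p3
  read 'L': p3 → p4
  read 'L': p4 → p3
  read 'R': p3 → p4
  read 'L': p4 → p3
  read 'L': p3 → p4
  end p4, accepted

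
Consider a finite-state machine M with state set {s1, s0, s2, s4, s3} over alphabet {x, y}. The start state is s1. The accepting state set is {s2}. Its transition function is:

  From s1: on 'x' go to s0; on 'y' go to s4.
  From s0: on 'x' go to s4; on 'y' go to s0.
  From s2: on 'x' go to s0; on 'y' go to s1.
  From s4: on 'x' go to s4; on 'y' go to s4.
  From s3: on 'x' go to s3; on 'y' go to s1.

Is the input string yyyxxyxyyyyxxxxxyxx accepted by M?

s1 → s4 → s4 → s4 → s4 → s4 → s4 → s4 → s4 → s4 → s4 → s4 → s4 → s4 → s4 → s4 → s4 → s4 → s4 → s4
End state s4 is not accepting.

No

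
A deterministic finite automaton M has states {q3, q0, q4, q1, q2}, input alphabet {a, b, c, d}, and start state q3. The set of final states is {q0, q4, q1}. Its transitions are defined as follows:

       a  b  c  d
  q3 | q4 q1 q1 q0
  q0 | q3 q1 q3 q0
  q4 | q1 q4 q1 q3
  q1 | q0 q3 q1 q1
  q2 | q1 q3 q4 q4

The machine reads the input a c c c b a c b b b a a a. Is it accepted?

q3 → q4 → q1 → q1 → q1 → q3 → q4 → q1 → q3 → q1 → q3 → q4 → q1 → q0
End state q0 is accepting.

Yes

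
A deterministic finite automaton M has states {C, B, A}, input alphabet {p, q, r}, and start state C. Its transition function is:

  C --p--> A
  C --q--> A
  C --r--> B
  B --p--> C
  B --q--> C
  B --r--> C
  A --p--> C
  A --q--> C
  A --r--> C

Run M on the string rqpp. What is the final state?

C

Trace: C -r-> B -q-> C -p-> A -p-> C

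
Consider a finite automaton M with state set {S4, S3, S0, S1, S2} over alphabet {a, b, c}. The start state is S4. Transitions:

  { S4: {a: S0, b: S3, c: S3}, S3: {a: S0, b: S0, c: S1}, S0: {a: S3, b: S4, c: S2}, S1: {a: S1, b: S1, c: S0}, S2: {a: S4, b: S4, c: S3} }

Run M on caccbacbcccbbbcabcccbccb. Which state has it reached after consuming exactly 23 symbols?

S4 → S3 → S0 → S2 → S3 → S0 → S3 → S1 → S1 → S0 → S2 → S3 → S0 → S4 → S3 → S1 → S1 → S1 → S0 → S2 → S3 → S0 → S2 → S3
After 23 symbols: S3.

S3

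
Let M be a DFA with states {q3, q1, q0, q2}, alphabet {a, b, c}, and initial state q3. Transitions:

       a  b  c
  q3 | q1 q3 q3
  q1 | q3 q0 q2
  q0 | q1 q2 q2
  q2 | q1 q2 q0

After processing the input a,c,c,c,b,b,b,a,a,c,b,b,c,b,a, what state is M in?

q1

Trace: q3 -a-> q1 -c-> q2 -c-> q0 -c-> q2 -b-> q2 -b-> q2 -b-> q2 -a-> q1 -a-> q3 -c-> q3 -b-> q3 -b-> q3 -c-> q3 -b-> q3 -a-> q1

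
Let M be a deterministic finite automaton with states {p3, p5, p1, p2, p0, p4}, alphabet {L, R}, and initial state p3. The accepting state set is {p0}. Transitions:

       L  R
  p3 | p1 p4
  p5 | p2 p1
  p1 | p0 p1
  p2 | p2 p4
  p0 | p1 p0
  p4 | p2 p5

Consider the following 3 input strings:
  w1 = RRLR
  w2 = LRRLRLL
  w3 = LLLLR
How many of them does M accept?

w1:
  start at p3
  read 'R': p3 → p4
  read 'R': p4 → p5
  read 'L': p5 → p2
  read 'R': p2 → p4
  end p4, rejected
w2:
  start at p3
  read 'L': p3 → p1
  read 'R': p1 → p1
  read 'R': p1 → p1
  read 'L': p1 → p0
  read 'R': p0 → p0
  read 'L': p0 → p1
  read 'L': p1 → p0
  end p0, accepted
w3:
  start at p3
  read 'L': p3 → p1
  read 'L': p1 → p0
  read 'L': p0 → p1
  read 'L': p1 → p0
  read 'R': p0 → p0
  end p0, accepted

2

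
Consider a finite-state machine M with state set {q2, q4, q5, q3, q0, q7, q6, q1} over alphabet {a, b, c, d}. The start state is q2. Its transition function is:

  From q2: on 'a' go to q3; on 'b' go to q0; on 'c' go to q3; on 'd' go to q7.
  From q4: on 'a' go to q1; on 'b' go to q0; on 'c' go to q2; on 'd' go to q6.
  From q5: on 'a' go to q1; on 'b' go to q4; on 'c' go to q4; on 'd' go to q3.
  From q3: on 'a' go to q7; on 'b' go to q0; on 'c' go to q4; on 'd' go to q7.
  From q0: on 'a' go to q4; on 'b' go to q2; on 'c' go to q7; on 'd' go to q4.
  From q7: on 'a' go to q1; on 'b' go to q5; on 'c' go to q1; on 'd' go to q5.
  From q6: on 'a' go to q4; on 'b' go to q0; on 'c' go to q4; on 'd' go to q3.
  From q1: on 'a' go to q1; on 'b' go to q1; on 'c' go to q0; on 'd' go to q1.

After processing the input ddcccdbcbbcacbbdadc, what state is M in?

q0

Trace: q2 -d-> q7 -d-> q5 -c-> q4 -c-> q2 -c-> q3 -d-> q7 -b-> q5 -c-> q4 -b-> q0 -b-> q2 -c-> q3 -a-> q7 -c-> q1 -b-> q1 -b-> q1 -d-> q1 -a-> q1 -d-> q1 -c-> q0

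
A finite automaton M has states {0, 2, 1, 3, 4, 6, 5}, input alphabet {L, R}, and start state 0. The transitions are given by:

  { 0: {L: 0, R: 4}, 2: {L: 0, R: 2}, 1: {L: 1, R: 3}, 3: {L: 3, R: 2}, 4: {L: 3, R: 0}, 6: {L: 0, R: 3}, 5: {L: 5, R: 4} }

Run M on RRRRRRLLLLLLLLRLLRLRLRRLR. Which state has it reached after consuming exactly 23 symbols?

2

Trace: 0 -R-> 4 -R-> 0 -R-> 4 -R-> 0 -R-> 4 -R-> 0 -L-> 0 -L-> 0 -L-> 0 -L-> 0 -L-> 0 -L-> 0 -L-> 0 -L-> 0 -R-> 4 -L-> 3 -L-> 3 -R-> 2 -L-> 0 -R-> 4 -L-> 3 -R-> 2 -R-> 2
After 23 symbols: 2.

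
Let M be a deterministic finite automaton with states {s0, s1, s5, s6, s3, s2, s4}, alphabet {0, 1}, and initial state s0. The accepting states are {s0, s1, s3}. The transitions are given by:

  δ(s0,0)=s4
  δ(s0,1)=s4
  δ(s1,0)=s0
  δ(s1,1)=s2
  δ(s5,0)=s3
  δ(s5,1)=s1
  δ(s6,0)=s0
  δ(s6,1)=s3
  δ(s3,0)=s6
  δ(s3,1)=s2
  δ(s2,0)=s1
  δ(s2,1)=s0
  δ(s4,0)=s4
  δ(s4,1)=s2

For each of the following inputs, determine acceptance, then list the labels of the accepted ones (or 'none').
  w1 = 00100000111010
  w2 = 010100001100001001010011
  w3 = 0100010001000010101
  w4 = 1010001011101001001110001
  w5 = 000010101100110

w1: Trace: s0 -0-> s4 -0-> s4 -1-> s2 -0-> s1 -0-> s0 -0-> s4 -0-> s4 -0-> s4 -1-> s2 -1-> s0 -1-> s4 -0-> s4 -1-> s2 -0-> s1  → end s1, accepted
w2: Trace: s0 -0-> s4 -1-> s2 -0-> s1 -1-> s2 -0-> s1 -0-> s0 -0-> s4 -0-> s4 -1-> s2 -1-> s0 -0-> s4 -0-> s4 -0-> s4 -0-> s4 -1-> s2 -0-> s1 -0-> s0 -1-> s4 -0-> s4 -1-> s2 -0-> s1 -0-> s0 -1-> s4 -1-> s2  → end s2, rejected
w3: Trace: s0 -0-> s4 -1-> s2 -0-> s1 -0-> s0 -0-> s4 -1-> s2 -0-> s1 -0-> s0 -0-> s4 -1-> s2 -0-> s1 -0-> s0 -0-> s4 -0-> s4 -1-> s2 -0-> s1 -1-> s2 -0-> s1 -1-> s2  → end s2, rejected
w4: Trace: s0 -1-> s4 -0-> s4 -1-> s2 -0-> s1 -0-> s0 -0-> s4 -1-> s2 -0-> s1 -1-> s2 -1-> s0 -1-> s4 -0-> s4 -1-> s2 -0-> s1 -0-> s0 -1-> s4 -0-> s4 -0-> s4 -1-> s2 -1-> s0 -1-> s4 -0-> s4 -0-> s4 -0-> s4 -1-> s2  → end s2, rejected
w5: Trace: s0 -0-> s4 -0-> s4 -0-> s4 -0-> s4 -1-> s2 -0-> s1 -1-> s2 -0-> s1 -1-> s2 -1-> s0 -0-> s4 -0-> s4 -1-> s2 -1-> s0 -0-> s4  → end s4, rejected

w1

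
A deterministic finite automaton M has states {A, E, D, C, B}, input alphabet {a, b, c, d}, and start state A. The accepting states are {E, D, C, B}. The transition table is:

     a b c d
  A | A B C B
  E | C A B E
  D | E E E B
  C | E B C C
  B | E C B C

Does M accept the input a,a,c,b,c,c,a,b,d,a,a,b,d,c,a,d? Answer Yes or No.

Trace: A -a-> A -a-> A -c-> C -b-> B -c-> B -c-> B -a-> E -b-> A -d-> B -a-> E -a-> C -b-> B -d-> C -c-> C -a-> E -d-> E
End state E is accepting.

Yes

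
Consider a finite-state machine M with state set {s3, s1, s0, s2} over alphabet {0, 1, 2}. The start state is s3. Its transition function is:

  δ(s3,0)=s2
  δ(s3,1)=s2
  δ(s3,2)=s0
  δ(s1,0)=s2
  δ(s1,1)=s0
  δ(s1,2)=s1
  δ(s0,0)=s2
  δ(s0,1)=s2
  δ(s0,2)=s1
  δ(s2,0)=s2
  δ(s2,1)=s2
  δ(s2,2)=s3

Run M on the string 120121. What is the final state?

s2

Trace: s3 -1-> s2 -2-> s3 -0-> s2 -1-> s2 -2-> s3 -1-> s2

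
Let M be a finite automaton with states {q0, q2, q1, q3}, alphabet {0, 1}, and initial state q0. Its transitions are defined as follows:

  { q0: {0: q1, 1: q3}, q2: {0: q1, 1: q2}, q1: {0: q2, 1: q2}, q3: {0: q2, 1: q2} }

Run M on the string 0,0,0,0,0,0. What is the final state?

Trace: q0 -0-> q1 -0-> q2 -0-> q1 -0-> q2 -0-> q1 -0-> q2

q2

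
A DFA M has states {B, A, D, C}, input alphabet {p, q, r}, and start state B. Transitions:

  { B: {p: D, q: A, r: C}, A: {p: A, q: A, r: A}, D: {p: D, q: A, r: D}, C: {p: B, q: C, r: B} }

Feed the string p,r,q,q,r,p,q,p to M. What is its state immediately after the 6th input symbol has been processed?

start at B
read 'p': B → D
read 'r': D → D
read 'q': D → A
read 'q': A → A
read 'r': A → A
read 'p': A → A
After 6 symbols: A.

A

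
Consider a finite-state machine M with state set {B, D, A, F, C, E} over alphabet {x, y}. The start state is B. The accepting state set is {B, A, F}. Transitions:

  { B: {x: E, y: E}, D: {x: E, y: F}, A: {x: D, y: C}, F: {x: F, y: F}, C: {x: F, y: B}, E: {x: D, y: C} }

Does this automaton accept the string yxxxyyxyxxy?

Yes

Trace: B -y-> E -x-> D -x-> E -x-> D -y-> F -y-> F -x-> F -y-> F -x-> F -x-> F -y-> F
End state F is accepting.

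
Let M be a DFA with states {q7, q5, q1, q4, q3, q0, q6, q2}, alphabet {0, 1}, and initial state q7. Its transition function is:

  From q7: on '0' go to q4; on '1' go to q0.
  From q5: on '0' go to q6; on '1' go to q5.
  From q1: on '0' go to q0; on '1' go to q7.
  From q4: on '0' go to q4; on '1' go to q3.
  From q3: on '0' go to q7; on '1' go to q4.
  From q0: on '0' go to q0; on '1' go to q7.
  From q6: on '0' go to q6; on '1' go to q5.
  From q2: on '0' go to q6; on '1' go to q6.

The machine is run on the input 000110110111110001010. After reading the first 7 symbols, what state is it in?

q3

q7 → q4 → q4 → q4 → q3 → q4 → q4 → q3
After 7 symbols: q3.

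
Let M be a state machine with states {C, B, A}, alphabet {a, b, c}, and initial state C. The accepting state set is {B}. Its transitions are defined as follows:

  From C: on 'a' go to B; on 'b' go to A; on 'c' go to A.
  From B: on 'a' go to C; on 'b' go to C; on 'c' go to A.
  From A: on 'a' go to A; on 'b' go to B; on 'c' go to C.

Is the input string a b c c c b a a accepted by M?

start at C
read 'a': C → B
read 'b': B → C
read 'c': C → A
read 'c': A → C
read 'c': C → A
read 'b': A → B
read 'a': B → C
read 'a': C → B
End state B is accepting.

Yes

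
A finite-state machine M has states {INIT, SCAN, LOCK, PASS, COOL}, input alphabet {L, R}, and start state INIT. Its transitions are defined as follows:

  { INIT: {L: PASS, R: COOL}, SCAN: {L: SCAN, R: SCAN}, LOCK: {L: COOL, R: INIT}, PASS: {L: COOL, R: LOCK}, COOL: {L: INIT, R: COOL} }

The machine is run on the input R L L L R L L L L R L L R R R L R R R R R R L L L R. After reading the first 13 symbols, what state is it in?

Trace: INIT -R-> COOL -L-> INIT -L-> PASS -L-> COOL -R-> COOL -L-> INIT -L-> PASS -L-> COOL -L-> INIT -R-> COOL -L-> INIT -L-> PASS -R-> LOCK
After 13 symbols: LOCK.

LOCK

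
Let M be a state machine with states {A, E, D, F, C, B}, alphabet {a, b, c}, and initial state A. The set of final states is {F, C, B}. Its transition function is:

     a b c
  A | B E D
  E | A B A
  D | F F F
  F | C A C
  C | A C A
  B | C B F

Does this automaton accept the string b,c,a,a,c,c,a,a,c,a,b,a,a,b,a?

No

start at A
read 'b': A → E
read 'c': E → A
read 'a': A → B
read 'a': B → C
read 'c': C → A
read 'c': A → D
read 'a': D → F
read 'a': F → C
read 'c': C → A
read 'a': A → B
read 'b': B → B
read 'a': B → C
read 'a': C → A
read 'b': A → E
read 'a': E → A
End state A is not accepting.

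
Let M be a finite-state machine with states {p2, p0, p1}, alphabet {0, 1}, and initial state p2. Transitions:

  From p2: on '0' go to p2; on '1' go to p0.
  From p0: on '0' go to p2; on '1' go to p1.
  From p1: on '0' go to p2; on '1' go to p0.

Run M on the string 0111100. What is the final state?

start at p2
read '0': p2 → p2
read '1': p2 → p0
read '1': p0 → p1
read '1': p1 → p0
read '1': p0 → p1
read '0': p1 → p2
read '0': p2 → p2

p2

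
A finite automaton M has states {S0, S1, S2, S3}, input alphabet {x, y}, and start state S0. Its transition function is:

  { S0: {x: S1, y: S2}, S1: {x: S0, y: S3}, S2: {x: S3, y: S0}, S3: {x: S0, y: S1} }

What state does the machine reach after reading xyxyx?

Trace: S0 -x-> S1 -y-> S3 -x-> S0 -y-> S2 -x-> S3

S3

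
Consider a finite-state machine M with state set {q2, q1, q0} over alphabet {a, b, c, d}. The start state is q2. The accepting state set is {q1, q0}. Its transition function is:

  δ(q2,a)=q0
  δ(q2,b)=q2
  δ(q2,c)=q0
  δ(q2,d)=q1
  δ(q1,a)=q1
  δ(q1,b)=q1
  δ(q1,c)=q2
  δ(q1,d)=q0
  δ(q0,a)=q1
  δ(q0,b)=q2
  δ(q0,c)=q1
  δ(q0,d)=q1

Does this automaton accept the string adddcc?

Yes

start at q2
read 'a': q2 → q0
read 'd': q0 → q1
read 'd': q1 → q0
read 'd': q0 → q1
read 'c': q1 → q2
read 'c': q2 → q0
End state q0 is accepting.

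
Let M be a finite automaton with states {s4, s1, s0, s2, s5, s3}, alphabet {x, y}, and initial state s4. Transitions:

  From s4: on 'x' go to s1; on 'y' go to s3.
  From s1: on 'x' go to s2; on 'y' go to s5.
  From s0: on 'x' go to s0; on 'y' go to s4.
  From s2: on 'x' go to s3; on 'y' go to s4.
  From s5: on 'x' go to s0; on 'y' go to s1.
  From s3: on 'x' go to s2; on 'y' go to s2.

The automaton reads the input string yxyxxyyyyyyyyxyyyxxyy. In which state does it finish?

s3

s4 → s3 → s2 → s4 → s1 → s2 → s4 → s3 → s2 → s4 → s3 → s2 → s4 → s3 → s2 → s4 → s3 → s2 → s3 → s2 → s4 → s3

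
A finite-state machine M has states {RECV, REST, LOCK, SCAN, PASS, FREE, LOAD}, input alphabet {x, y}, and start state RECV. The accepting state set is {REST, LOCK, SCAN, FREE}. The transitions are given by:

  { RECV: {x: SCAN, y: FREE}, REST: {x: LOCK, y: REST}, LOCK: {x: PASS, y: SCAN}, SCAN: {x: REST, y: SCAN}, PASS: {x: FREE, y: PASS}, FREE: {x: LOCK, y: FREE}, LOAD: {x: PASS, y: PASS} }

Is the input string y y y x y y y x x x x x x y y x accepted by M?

Yes

start at RECV
read 'y': RECV → FREE
read 'y': FREE → FREE
read 'y': FREE → FREE
read 'x': FREE → LOCK
read 'y': LOCK → SCAN
read 'y': SCAN → SCAN
read 'y': SCAN → SCAN
read 'x': SCAN → REST
read 'x': REST → LOCK
read 'x': LOCK → PASS
read 'x': PASS → FREE
read 'x': FREE → LOCK
read 'x': LOCK → PASS
read 'y': PASS → PASS
read 'y': PASS → PASS
read 'x': PASS → FREE
End state FREE is accepting.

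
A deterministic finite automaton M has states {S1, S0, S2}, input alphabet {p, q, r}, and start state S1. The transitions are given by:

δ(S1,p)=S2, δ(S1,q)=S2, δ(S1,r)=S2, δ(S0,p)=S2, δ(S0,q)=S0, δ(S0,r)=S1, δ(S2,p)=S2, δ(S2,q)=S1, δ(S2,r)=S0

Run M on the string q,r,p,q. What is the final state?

S1

start at S1
read 'q': S1 → S2
read 'r': S2 → S0
read 'p': S0 → S2
read 'q': S2 → S1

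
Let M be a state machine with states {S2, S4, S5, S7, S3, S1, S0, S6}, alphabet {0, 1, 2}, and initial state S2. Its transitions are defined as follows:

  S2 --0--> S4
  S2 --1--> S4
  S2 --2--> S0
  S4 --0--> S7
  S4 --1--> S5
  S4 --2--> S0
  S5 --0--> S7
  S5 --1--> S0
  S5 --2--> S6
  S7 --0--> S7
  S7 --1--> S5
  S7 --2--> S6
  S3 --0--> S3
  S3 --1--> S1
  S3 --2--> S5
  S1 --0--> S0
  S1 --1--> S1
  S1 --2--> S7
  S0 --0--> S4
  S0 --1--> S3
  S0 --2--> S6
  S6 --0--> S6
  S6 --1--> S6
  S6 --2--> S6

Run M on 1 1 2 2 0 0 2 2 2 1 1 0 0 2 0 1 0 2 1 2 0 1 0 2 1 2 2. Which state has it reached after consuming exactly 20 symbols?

start at S2
read '1': S2 → S4
read '1': S4 → S5
read '2': S5 → S6
read '2': S6 → S6
read '0': S6 → S6
read '0': S6 → S6
read '2': S6 → S6
read '2': S6 → S6
read '2': S6 → S6
read '1': S6 → S6
read '1': S6 → S6
read '0': S6 → S6
read '0': S6 → S6
read '2': S6 → S6
read '0': S6 → S6
read '1': S6 → S6
read '0': S6 → S6
read '2': S6 → S6
read '1': S6 → S6
read '2': S6 → S6
After 20 symbols: S6.

S6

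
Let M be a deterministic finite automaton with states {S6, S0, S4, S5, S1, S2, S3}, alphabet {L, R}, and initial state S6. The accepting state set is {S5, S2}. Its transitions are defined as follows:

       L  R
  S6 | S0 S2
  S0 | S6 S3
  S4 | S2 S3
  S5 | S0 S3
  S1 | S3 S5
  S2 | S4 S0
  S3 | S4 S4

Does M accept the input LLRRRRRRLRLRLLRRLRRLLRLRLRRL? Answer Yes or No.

Yes

S6 → S0 → S6 → S2 → S0 → S3 → S4 → S3 → S4 → S2 → S0 → S6 → S2 → S4 → S2 → S0 → S3 → S4 → S3 → S4 → S2 → S4 → S3 → S4 → S3 → S4 → S3 → S4 → S2
End state S2 is accepting.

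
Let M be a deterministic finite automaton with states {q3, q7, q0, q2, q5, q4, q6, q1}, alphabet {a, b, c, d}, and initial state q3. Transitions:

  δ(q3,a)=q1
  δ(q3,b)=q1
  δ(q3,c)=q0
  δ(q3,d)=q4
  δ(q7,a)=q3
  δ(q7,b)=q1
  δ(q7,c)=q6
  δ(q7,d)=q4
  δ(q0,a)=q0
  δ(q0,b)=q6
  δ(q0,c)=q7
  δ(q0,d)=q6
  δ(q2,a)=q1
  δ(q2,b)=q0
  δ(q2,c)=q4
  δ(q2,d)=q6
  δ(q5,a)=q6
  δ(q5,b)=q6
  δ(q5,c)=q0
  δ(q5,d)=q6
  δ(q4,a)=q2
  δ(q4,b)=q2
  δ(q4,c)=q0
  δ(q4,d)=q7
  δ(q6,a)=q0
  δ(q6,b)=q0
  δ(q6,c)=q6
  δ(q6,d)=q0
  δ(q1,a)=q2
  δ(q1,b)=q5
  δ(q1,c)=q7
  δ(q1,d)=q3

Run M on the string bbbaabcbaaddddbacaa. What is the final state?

q1

start at q3
read 'b': q3 → q1
read 'b': q1 → q5
read 'b': q5 → q6
read 'a': q6 → q0
read 'a': q0 → q0
read 'b': q0 → q6
read 'c': q6 → q6
read 'b': q6 → q0
read 'a': q0 → q0
read 'a': q0 → q0
read 'd': q0 → q6
read 'd': q6 → q0
read 'd': q0 → q6
read 'd': q6 → q0
read 'b': q0 → q6
read 'a': q6 → q0
read 'c': q0 → q7
read 'a': q7 → q3
read 'a': q3 → q1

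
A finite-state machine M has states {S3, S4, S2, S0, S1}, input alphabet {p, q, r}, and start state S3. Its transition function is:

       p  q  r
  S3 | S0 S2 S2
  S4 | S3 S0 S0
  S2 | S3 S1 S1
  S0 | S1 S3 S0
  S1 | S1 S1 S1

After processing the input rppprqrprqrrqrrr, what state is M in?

S1

S3 → S2 → S3 → S0 → S1 → S1 → S1 → S1 → S1 → S1 → S1 → S1 → S1 → S1 → S1 → S1 → S1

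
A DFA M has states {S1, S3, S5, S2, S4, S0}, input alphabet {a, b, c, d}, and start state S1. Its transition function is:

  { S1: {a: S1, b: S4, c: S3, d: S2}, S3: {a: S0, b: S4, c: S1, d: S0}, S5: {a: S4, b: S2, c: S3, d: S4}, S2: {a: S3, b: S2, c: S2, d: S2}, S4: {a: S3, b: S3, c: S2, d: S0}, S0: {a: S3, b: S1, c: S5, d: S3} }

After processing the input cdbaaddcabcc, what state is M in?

S1 → S3 → S0 → S1 → S1 → S1 → S2 → S2 → S2 → S3 → S4 → S2 → S2

S2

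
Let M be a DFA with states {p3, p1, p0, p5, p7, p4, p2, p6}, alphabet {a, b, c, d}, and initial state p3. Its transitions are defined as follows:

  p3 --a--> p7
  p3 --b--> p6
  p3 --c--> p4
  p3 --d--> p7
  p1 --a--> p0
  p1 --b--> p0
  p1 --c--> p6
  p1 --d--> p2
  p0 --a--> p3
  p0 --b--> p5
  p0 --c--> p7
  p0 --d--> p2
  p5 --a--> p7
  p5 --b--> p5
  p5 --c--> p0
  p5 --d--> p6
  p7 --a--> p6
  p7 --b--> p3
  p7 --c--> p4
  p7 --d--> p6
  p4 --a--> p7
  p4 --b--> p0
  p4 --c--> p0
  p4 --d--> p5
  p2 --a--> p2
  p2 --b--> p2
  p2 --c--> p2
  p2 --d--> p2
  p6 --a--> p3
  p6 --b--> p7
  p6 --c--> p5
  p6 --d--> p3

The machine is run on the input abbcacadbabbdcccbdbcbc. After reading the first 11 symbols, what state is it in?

p7

Trace: p3 -a-> p7 -b-> p3 -b-> p6 -c-> p5 -a-> p7 -c-> p4 -a-> p7 -d-> p6 -b-> p7 -a-> p6 -b-> p7
After 11 symbols: p7.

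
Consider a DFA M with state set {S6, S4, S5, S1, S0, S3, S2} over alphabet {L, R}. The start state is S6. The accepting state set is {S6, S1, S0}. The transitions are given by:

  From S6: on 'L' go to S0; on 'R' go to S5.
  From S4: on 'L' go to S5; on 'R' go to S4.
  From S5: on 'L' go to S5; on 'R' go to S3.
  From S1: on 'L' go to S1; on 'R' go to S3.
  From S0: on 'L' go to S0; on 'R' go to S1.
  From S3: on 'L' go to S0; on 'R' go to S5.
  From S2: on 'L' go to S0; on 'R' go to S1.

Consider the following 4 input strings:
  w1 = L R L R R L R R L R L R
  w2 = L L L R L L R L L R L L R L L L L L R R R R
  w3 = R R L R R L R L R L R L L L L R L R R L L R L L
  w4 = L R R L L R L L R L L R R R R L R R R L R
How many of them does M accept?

2

w1: S6 → S0 → S1 → S1 → S3 → S5 → S5 → S3 → S5 → S5 → S3 → S0 → S1  → end S1, accepted
w2: S6 → S0 → S0 → S0 → S1 → S1 → S1 → S3 → S0 → S0 → S1 → S1 → S1 → S3 → S0 → S0 → S0 → S0 → S0 → S1 → S3 → S5 → S3  → end S3, rejected
w3: S6 → S5 → S3 → S0 → S1 → S3 → S0 → S1 → S1 → S3 → S0 → S1 → S1 → S1 → S1 → S1 → S3 → S0 → S1 → S3 → S0 → S0 → S1 → S1 → S1  → end S1, accepted
w4: S6 → S0 → S1 → S3 → S0 → S0 → S1 → S1 → S1 → S3 → S0 → S0 → S1 → S3 → S5 → S3 → S0 → S1 → S3 → S5 → S5 → S3  → end S3, rejected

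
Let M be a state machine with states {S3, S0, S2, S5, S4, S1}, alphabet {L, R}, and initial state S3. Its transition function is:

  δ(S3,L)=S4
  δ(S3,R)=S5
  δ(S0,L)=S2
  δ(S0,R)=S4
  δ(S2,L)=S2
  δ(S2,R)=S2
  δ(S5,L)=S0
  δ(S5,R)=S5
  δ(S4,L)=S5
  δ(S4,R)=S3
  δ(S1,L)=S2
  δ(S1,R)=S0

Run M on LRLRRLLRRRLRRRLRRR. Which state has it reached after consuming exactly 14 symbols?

start at S3
read 'L': S3 → S4
read 'R': S4 → S3
read 'L': S3 → S4
read 'R': S4 → S3
read 'R': S3 → S5
read 'L': S5 → S0
read 'L': S0 → S2
read 'R': S2 → S2
read 'R': S2 → S2
read 'R': S2 → S2
read 'L': S2 → S2
read 'R': S2 → S2
read 'R': S2 → S2
read 'R': S2 → S2
After 14 symbols: S2.

S2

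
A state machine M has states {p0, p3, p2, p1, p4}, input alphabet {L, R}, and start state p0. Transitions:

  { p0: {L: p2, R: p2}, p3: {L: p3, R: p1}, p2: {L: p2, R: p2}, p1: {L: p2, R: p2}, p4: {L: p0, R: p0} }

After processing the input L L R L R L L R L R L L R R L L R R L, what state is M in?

p2

start at p0
read 'L': p0 → p2
read 'L': p2 → p2
read 'R': p2 → p2
read 'L': p2 → p2
read 'R': p2 → p2
read 'L': p2 → p2
read 'L': p2 → p2
read 'R': p2 → p2
read 'L': p2 → p2
read 'R': p2 → p2
read 'L': p2 → p2
read 'L': p2 → p2
read 'R': p2 → p2
read 'R': p2 → p2
read 'L': p2 → p2
read 'L': p2 → p2
read 'R': p2 → p2
read 'R': p2 → p2
read 'L': p2 → p2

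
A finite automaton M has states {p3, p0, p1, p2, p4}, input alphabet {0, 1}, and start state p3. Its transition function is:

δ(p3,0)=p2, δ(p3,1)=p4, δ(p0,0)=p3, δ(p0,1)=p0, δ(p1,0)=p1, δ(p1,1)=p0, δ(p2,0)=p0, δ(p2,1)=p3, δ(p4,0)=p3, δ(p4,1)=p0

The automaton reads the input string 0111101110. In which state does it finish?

Trace: p3 -0-> p2 -1-> p3 -1-> p4 -1-> p0 -1-> p0 -0-> p3 -1-> p4 -1-> p0 -1-> p0 -0-> p3

p3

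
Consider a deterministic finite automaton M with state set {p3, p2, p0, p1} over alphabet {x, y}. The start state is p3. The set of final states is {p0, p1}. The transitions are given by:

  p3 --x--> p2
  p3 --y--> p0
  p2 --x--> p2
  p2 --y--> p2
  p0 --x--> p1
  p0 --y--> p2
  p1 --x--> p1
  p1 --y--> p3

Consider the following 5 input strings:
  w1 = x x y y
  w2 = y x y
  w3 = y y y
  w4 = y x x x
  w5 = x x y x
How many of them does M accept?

1

w1: Trace: p3 -x-> p2 -x-> p2 -y-> p2 -y-> p2  → end p2, rejected
w2: Trace: p3 -y-> p0 -x-> p1 -y-> p3  → end p3, rejected
w3: Trace: p3 -y-> p0 -y-> p2 -y-> p2  → end p2, rejected
w4: Trace: p3 -y-> p0 -x-> p1 -x-> p1 -x-> p1  → end p1, accepted
w5: Trace: p3 -x-> p2 -x-> p2 -y-> p2 -x-> p2  → end p2, rejected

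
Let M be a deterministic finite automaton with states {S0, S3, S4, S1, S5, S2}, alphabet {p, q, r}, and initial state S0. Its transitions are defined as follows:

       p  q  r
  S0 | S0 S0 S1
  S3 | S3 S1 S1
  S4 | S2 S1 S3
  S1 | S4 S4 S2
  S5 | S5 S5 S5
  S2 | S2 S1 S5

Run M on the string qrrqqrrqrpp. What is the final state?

S0 → S0 → S1 → S2 → S1 → S4 → S3 → S1 → S4 → S3 → S3 → S3

S3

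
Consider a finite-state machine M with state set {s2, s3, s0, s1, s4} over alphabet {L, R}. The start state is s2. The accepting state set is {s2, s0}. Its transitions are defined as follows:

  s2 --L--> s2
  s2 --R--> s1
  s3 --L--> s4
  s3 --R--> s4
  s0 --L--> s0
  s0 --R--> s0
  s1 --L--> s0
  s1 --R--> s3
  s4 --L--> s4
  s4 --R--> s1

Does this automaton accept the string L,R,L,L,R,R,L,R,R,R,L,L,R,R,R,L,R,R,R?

s2 → s2 → s1 → s0 → s0 → s0 → s0 → s0 → s0 → s0 → s0 → s0 → s0 → s0 → s0 → s0 → s0 → s0 → s0 → s0
End state s0 is accepting.

Yes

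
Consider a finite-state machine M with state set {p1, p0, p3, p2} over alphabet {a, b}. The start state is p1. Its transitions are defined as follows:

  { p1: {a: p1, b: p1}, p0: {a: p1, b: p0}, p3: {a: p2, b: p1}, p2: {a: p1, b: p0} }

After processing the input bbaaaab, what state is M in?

p1

Trace: p1 -b-> p1 -b-> p1 -a-> p1 -a-> p1 -a-> p1 -a-> p1 -b-> p1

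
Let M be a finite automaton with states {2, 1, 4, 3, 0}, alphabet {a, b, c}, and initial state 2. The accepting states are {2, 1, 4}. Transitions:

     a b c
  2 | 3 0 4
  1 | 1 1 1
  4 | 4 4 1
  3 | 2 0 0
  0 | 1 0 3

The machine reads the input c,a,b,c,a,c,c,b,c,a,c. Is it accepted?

Trace: 2 -c-> 4 -a-> 4 -b-> 4 -c-> 1 -a-> 1 -c-> 1 -c-> 1 -b-> 1 -c-> 1 -a-> 1 -c-> 1
End state 1 is accepting.

Yes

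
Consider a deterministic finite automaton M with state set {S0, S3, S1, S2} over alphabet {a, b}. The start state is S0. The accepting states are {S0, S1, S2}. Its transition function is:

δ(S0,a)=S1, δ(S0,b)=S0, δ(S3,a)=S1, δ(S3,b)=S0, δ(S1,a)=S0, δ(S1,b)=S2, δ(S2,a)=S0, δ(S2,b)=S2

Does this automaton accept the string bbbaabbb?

start at S0
read 'b': S0 → S0
read 'b': S0 → S0
read 'b': S0 → S0
read 'a': S0 → S1
read 'a': S1 → S0
read 'b': S0 → S0
read 'b': S0 → S0
read 'b': S0 → S0
End state S0 is accepting.

Yes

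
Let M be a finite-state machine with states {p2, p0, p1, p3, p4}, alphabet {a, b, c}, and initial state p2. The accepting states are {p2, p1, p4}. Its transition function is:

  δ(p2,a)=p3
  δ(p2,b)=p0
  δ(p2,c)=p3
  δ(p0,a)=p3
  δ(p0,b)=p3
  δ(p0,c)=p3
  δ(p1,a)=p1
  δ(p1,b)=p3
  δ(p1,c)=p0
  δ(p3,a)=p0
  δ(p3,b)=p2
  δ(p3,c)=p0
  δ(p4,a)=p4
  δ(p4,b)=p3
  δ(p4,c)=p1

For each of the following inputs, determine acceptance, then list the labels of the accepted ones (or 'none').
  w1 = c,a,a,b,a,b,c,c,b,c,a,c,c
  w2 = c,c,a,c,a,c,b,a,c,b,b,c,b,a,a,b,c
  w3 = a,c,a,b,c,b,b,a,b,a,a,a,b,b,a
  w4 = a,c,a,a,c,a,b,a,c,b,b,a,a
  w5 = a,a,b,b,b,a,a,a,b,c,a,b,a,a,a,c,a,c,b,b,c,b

w1: Trace: p2 -c-> p3 -a-> p0 -a-> p3 -b-> p2 -a-> p3 -b-> p2 -c-> p3 -c-> p0 -b-> p3 -c-> p0 -a-> p3 -c-> p0 -c-> p3  → end p3, rejected
w2: Trace: p2 -c-> p3 -c-> p0 -a-> p3 -c-> p0 -a-> p3 -c-> p0 -b-> p3 -a-> p0 -c-> p3 -b-> p2 -b-> p0 -c-> p3 -b-> p2 -a-> p3 -a-> p0 -b-> p3 -c-> p0  → end p0, rejected
w3: Trace: p2 -a-> p3 -c-> p0 -a-> p3 -b-> p2 -c-> p3 -b-> p2 -b-> p0 -a-> p3 -b-> p2 -a-> p3 -a-> p0 -a-> p3 -b-> p2 -b-> p0 -a-> p3  → end p3, rejected
w4: Trace: p2 -a-> p3 -c-> p0 -a-> p3 -a-> p0 -c-> p3 -a-> p0 -b-> p3 -a-> p0 -c-> p3 -b-> p2 -b-> p0 -a-> p3 -a-> p0  → end p0, rejected
w5: Trace: p2 -a-> p3 -a-> p0 -b-> p3 -b-> p2 -b-> p0 -a-> p3 -a-> p0 -a-> p3 -b-> p2 -c-> p3 -a-> p0 -b-> p3 -a-> p0 -a-> p3 -a-> p0 -c-> p3 -a-> p0 -c-> p3 -b-> p2 -b-> p0 -c-> p3 -b-> p2  → end p2, accepted

w5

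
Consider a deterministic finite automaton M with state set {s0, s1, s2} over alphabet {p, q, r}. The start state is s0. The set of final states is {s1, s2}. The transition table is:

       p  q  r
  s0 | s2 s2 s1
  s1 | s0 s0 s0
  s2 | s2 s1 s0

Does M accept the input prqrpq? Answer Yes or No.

Trace: s0 -p-> s2 -r-> s0 -q-> s2 -r-> s0 -p-> s2 -q-> s1
End state s1 is accepting.

Yes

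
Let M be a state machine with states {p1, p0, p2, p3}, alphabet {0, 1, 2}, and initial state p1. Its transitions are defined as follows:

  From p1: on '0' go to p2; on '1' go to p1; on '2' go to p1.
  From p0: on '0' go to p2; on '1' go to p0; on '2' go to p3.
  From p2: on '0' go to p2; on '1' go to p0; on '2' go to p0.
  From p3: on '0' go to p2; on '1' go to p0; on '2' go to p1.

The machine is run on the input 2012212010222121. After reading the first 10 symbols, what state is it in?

start at p1
read '2': p1 → p1
read '0': p1 → p2
read '1': p2 → p0
read '2': p0 → p3
read '2': p3 → p1
read '1': p1 → p1
read '2': p1 → p1
read '0': p1 → p2
read '1': p2 → p0
read '0': p0 → p2
After 10 symbols: p2.

p2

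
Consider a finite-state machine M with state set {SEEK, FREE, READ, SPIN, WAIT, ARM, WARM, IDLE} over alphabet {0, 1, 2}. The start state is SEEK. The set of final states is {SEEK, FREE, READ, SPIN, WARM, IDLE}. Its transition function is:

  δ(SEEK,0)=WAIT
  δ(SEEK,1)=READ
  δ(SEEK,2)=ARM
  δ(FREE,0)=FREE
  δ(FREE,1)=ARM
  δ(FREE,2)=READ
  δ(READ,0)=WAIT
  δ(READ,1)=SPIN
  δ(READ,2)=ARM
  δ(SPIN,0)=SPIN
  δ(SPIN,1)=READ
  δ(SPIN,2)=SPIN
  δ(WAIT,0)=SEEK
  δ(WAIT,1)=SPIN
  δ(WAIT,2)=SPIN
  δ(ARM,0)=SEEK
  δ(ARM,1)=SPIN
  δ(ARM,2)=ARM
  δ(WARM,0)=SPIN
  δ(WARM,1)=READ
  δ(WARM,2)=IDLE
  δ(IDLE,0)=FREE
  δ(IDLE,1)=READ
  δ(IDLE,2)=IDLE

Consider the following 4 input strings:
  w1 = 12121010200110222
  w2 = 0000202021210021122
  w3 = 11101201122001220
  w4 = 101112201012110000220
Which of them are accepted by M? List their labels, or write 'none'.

w1: SEEK → READ → ARM → SPIN → SPIN → READ → WAIT → SPIN → SPIN → SPIN → SPIN → SPIN → READ → SPIN → SPIN → SPIN → SPIN → SPIN  → end SPIN, accepted
w2: SEEK → WAIT → SEEK → WAIT → SEEK → ARM → SEEK → ARM → SEEK → ARM → SPIN → SPIN → READ → WAIT → SEEK → ARM → SPIN → READ → ARM → ARM  → end ARM, rejected
w3: SEEK → READ → SPIN → READ → WAIT → SPIN → SPIN → SPIN → READ → SPIN → SPIN → SPIN → SPIN → SPIN → READ → ARM → ARM → SEEK  → end SEEK, accepted
w4: SEEK → READ → WAIT → SPIN → READ → SPIN → SPIN → SPIN → SPIN → READ → WAIT → SPIN → SPIN → READ → SPIN → SPIN → SPIN → SPIN → SPIN → SPIN → SPIN → SPIN  → end SPIN, accepted

w1, w3, w4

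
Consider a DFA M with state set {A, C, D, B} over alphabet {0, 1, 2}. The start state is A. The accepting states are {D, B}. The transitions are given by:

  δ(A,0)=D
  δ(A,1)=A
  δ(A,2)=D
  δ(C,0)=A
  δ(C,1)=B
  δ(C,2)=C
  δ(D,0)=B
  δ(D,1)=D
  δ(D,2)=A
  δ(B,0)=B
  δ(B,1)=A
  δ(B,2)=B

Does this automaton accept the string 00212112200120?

Yes

Trace: A -0-> D -0-> B -2-> B -1-> A -2-> D -1-> D -1-> D -2-> A -2-> D -0-> B -0-> B -1-> A -2-> D -0-> B
End state B is accepting.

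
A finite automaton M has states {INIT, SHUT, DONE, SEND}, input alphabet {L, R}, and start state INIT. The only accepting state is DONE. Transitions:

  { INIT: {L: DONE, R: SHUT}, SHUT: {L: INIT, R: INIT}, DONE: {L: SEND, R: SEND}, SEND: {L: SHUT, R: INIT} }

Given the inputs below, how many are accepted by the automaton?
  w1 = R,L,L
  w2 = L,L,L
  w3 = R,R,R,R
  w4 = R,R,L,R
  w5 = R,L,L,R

w1:
  start at INIT
  read 'R': INIT → SHUT
  read 'L': SHUT → INIT
  read 'L': INIT → DONE
  end DONE, accepted
w2:
  start at INIT
  read 'L': INIT → DONE
  read 'L': DONE → SEND
  read 'L': SEND → SHUT
  end SHUT, rejected
w3:
  start at INIT
  read 'R': INIT → SHUT
  read 'R': SHUT → INIT
  read 'R': INIT → SHUT
  read 'R': SHUT → INIT
  end INIT, rejected
w4:
  start at INIT
  read 'R': INIT → SHUT
  read 'R': SHUT → INIT
  read 'L': INIT → DONE
  read 'R': DONE → SEND
  end SEND, rejected
w5:
  start at INIT
  read 'R': INIT → SHUT
  read 'L': SHUT → INIT
  read 'L': INIT → DONE
  read 'R': DONE → SEND
  end SEND, rejected

1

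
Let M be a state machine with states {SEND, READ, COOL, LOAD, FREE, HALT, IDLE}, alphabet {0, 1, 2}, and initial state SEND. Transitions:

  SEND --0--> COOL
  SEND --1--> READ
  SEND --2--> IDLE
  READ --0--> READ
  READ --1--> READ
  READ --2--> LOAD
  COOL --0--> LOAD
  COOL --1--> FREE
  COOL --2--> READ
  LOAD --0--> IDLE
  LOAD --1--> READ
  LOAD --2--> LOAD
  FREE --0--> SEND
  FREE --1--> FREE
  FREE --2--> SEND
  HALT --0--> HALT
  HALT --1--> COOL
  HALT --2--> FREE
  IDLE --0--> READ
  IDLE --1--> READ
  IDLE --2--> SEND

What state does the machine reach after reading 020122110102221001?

Trace: SEND -0-> COOL -2-> READ -0-> READ -1-> READ -2-> LOAD -2-> LOAD -1-> READ -1-> READ -0-> READ -1-> READ -0-> READ -2-> LOAD -2-> LOAD -2-> LOAD -1-> READ -0-> READ -0-> READ -1-> READ

READ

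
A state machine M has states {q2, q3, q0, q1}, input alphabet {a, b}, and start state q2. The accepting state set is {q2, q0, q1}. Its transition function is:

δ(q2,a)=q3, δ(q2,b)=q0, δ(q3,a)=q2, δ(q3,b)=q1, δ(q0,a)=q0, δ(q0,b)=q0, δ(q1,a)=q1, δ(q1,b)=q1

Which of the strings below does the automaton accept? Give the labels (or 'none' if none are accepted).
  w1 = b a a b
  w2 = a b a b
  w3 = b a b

w1: q2 → q0 → q0 → q0 → q0  → end q0, accepted
w2: q2 → q3 → q1 → q1 → q1  → end q1, accepted
w3: q2 → q0 → q0 → q0  → end q0, accepted

w1, w2, w3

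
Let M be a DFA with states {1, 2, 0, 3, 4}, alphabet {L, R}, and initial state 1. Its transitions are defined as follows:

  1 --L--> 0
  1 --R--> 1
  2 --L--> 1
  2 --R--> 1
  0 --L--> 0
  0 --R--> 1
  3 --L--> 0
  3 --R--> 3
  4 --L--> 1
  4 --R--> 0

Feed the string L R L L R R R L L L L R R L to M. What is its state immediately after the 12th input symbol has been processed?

start at 1
read 'L': 1 → 0
read 'R': 0 → 1
read 'L': 1 → 0
read 'L': 0 → 0
read 'R': 0 → 1
read 'R': 1 → 1
read 'R': 1 → 1
read 'L': 1 → 0
read 'L': 0 → 0
read 'L': 0 → 0
read 'L': 0 → 0
read 'R': 0 → 1
After 12 symbols: 1.

1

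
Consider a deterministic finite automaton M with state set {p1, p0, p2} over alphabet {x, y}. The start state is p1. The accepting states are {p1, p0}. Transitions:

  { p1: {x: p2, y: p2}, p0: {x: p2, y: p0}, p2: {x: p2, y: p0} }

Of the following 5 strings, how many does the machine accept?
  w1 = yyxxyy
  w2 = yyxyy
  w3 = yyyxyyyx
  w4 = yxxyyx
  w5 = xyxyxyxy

3

w1:
  start at p1
  read 'y': p1 → p2
  read 'y': p2 → p0
  read 'x': p0 → p2
  read 'x': p2 → p2
  read 'y': p2 → p0
  read 'y': p0 → p0
  end p0, accepted
w2:
  start at p1
  read 'y': p1 → p2
  read 'y': p2 → p0
  read 'x': p0 → p2
  read 'y': p2 → p0
  read 'y': p0 → p0
  end p0, accepted
w3:
  start at p1
  read 'y': p1 → p2
  read 'y': p2 → p0
  read 'y': p0 → p0
  read 'x': p0 → p2
  read 'y': p2 → p0
  read 'y': p0 → p0
  read 'y': p0 → p0
  read 'x': p0 → p2
  end p2, rejected
w4:
  start at p1
  read 'y': p1 → p2
  read 'x': p2 → p2
  read 'x': p2 → p2
  read 'y': p2 → p0
  read 'y': p0 → p0
  read 'x': p0 → p2
  end p2, rejected
w5:
  start at p1
  read 'x': p1 → p2
  read 'y': p2 → p0
  read 'x': p0 → p2
  read 'y': p2 → p0
  read 'x': p0 → p2
  read 'y': p2 → p0
  read 'x': p0 → p2
  read 'y': p2 → p0
  end p0, accepted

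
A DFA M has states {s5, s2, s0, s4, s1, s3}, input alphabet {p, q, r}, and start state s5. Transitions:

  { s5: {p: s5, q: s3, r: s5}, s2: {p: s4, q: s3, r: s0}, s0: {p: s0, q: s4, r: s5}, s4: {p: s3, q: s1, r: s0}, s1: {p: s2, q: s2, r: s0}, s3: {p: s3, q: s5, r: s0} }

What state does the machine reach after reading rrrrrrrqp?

s3

start at s5
read 'r': s5 → s5
read 'r': s5 → s5
read 'r': s5 → s5
read 'r': s5 → s5
read 'r': s5 → s5
read 'r': s5 → s5
read 'r': s5 → s5
read 'q': s5 → s3
read 'p': s3 → s3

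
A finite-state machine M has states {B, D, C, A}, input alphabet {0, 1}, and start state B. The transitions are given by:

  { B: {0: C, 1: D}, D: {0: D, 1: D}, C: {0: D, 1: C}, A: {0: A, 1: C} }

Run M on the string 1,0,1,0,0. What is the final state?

Trace: B -1-> D -0-> D -1-> D -0-> D -0-> D

D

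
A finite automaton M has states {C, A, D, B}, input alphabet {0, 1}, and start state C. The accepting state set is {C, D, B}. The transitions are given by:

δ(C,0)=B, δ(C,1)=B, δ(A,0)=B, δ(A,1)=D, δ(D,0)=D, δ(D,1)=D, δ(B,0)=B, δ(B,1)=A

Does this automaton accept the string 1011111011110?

Yes

start at C
read '1': C → B
read '0': B → B
read '1': B → A
read '1': A → D
read '1': D → D
read '1': D → D
read '1': D → D
read '0': D → D
read '1': D → D
read '1': D → D
read '1': D → D
read '1': D → D
read '0': D → D
End state D is accepting.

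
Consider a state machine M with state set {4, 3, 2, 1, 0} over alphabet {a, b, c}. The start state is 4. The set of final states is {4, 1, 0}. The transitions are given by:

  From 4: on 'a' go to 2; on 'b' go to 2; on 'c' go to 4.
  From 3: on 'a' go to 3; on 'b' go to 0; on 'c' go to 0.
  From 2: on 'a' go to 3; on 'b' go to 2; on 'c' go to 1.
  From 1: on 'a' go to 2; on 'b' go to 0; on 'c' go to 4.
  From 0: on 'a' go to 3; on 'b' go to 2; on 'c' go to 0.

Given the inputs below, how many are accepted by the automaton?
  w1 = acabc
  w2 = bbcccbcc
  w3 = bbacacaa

2

w1:
  start at 4
  read 'a': 4 → 2
  read 'c': 2 → 1
  read 'a': 1 → 2
  read 'b': 2 → 2
  read 'c': 2 → 1
  end 1, accepted
w2:
  start at 4
  read 'b': 4 → 2
  read 'b': 2 → 2
  read 'c': 2 → 1
  read 'c': 1 → 4
  read 'c': 4 → 4
  read 'b': 4 → 2
  read 'c': 2 → 1
  read 'c': 1 → 4
  end 4, accepted
w3:
  start at 4
  read 'b': 4 → 2
  read 'b': 2 → 2
  read 'a': 2 → 3
  read 'c': 3 → 0
  read 'a': 0 → 3
  read 'c': 3 → 0
  read 'a': 0 → 3
  read 'a': 3 → 3
  end 3, rejected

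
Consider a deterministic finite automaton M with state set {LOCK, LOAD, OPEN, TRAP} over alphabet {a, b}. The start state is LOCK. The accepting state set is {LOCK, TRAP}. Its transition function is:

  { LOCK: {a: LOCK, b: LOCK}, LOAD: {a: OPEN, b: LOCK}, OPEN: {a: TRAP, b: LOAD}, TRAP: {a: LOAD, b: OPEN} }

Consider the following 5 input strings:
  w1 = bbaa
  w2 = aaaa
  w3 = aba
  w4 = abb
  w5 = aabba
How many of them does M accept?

w1:
  start at LOCK
  read 'b': LOCK → LOCK
  read 'b': LOCK → LOCK
  read 'a': LOCK → LOCK
  read 'a': LOCK → LOCK
  end LOCK, accepted
w2:
  start at LOCK
  read 'a': LOCK → LOCK
  read 'a': LOCK → LOCK
  read 'a': LOCK → LOCK
  read 'a': LOCK → LOCK
  end LOCK, accepted
w3:
  start at LOCK
  read 'a': LOCK → LOCK
  read 'b': LOCK → LOCK
  read 'a': LOCK → LOCK
  end LOCK, accepted
w4:
  start at LOCK
  read 'a': LOCK → LOCK
  read 'b': LOCK → LOCK
  read 'b': LOCK → LOCK
  end LOCK, accepted
w5:
  start at LOCK
  read 'a': LOCK → LOCK
  read 'a': LOCK → LOCK
  read 'b': LOCK → LOCK
  read 'b': LOCK → LOCK
  read 'a': LOCK → LOCK
  end LOCK, accepted

5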